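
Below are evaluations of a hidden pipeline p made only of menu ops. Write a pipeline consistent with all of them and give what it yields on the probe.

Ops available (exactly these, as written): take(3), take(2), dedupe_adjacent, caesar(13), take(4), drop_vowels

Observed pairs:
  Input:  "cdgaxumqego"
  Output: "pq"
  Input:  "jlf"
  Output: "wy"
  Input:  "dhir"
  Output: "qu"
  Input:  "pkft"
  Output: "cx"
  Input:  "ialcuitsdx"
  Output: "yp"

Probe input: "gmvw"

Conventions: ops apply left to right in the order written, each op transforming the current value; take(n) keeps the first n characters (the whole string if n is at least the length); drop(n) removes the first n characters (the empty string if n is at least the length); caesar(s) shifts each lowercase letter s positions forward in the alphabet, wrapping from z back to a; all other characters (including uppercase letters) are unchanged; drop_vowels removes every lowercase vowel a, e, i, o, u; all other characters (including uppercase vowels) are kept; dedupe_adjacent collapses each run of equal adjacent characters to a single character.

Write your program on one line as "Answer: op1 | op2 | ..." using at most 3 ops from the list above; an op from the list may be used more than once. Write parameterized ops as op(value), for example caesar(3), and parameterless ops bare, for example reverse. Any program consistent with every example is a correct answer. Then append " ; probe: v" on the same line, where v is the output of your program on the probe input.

drop_vowels | take(2) | caesar(13) ; probe: "tz"

Check, running the answer program on each example:
  "cdgaxumqego" -> "cdgxmqg" -> "cd" -> "pq"
  "jlf" -> "jlf" -> "jl" -> "wy"
  "dhir" -> "dhr" -> "dh" -> "qu"
  "pkft" -> "pkft" -> "pk" -> "cx"
  "ialcuitsdx" -> "lctsdx" -> "lc" -> "yp"
  probe: "gmvw" -> "gmvw" -> "gm" -> "tz"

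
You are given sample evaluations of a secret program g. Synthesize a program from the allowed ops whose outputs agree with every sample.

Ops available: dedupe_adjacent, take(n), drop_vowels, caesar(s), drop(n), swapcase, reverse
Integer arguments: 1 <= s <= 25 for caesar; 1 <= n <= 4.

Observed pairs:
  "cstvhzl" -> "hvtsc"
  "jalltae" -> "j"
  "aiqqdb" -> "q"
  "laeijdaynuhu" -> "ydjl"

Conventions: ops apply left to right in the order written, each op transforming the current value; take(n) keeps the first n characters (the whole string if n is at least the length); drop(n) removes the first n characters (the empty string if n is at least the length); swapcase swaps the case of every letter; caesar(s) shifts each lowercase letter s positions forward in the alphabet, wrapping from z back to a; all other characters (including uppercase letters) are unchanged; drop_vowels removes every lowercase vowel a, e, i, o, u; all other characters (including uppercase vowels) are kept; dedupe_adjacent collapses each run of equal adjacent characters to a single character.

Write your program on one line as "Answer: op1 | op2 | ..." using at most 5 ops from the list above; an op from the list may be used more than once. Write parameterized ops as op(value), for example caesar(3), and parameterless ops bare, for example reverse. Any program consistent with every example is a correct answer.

reverse | dedupe_adjacent | drop_vowels | drop(2)

Check, running the answer program on each example:
  "cstvhzl" -> "lzhvtsc" -> "lzhvtsc" -> "lzhvtsc" -> "hvtsc"
  "jalltae" -> "eatllaj" -> "eatlaj" -> "tlj" -> "j"
  "aiqqdb" -> "bdqqia" -> "bdqia" -> "bdq" -> "q"
  "laeijdaynuhu" -> "uhunyadjieal" -> "uhunyadjieal" -> "hnydjl" -> "ydjl"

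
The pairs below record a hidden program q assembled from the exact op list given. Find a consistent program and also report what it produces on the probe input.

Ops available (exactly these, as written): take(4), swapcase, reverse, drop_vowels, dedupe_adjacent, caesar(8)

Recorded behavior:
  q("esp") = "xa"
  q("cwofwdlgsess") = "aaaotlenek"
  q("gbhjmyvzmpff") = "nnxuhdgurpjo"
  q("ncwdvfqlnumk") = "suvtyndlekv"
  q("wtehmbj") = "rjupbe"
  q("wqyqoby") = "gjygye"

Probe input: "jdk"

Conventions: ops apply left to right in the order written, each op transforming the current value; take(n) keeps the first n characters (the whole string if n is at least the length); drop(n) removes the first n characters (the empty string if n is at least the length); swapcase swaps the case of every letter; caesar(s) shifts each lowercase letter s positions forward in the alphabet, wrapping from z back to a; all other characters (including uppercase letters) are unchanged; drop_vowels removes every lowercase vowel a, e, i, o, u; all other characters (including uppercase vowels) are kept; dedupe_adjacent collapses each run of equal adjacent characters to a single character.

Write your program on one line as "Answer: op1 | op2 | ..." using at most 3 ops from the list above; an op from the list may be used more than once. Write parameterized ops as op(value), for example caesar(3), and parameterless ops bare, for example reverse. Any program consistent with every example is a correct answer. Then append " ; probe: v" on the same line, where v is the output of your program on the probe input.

drop_vowels | caesar(8) | reverse ; probe: "slr"

Check, running the answer program on each example:
  "esp" -> "sp" -> "ax" -> "xa"
  "cwofwdlgsess" -> "cwfwdlgsss" -> "keneltoaaa" -> "aaaotlenek"
  "gbhjmyvzmpff" -> "gbhjmyvzmpff" -> "ojprugdhuxnn" -> "nnxuhdgurpjo"
  "ncwdvfqlnumk" -> "ncwdvfqlnmk" -> "vkeldnytvus" -> "suvtyndlekv"
  "wtehmbj" -> "wthmbj" -> "ebpujr" -> "rjupbe"
  "wqyqoby" -> "wqyqby" -> "eygyjg" -> "gjygye"
  probe: "jdk" -> "jdk" -> "rls" -> "slr"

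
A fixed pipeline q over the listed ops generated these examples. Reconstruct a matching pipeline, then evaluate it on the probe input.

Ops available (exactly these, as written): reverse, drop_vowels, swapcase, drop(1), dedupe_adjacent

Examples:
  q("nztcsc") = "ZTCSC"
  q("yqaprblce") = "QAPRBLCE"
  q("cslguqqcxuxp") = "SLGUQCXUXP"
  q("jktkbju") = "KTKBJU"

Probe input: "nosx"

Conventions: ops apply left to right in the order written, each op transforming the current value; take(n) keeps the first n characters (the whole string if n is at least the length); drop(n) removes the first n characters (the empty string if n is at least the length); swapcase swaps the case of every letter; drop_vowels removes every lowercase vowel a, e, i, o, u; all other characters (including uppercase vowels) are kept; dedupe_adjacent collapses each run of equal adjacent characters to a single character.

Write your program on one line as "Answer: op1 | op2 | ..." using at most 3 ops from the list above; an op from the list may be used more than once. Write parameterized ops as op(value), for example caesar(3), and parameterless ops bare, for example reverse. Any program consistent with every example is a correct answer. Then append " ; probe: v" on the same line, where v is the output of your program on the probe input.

swapcase | dedupe_adjacent | drop(1) ; probe: "OSX"

Check, running the answer program on each example:
  "nztcsc" -> "NZTCSC" -> "NZTCSC" -> "ZTCSC"
  "yqaprblce" -> "YQAPRBLCE" -> "YQAPRBLCE" -> "QAPRBLCE"
  "cslguqqcxuxp" -> "CSLGUQQCXUXP" -> "CSLGUQCXUXP" -> "SLGUQCXUXP"
  "jktkbju" -> "JKTKBJU" -> "JKTKBJU" -> "KTKBJU"
  probe: "nosx" -> "NOSX" -> "NOSX" -> "OSX"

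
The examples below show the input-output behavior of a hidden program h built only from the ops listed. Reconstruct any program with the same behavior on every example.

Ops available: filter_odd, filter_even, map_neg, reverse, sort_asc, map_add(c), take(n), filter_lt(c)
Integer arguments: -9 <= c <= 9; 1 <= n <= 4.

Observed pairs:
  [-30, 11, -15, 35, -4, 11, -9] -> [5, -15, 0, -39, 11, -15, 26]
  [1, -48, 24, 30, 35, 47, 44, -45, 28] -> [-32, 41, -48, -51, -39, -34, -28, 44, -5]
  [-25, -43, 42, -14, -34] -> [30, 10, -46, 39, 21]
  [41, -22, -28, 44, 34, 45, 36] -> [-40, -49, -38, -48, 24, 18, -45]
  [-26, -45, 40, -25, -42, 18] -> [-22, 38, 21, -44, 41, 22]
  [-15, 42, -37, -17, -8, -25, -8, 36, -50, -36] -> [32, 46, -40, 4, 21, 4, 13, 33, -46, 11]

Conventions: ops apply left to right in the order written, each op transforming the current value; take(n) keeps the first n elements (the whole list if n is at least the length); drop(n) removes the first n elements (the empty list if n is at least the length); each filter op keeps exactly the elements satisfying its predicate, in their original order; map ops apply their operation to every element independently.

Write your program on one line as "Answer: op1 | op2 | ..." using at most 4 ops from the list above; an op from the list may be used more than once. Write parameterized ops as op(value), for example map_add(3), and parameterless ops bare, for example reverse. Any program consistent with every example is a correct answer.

map_add(-1) | map_neg | map_add(-5) | reverse

Check, running the answer program on each example:
  [-30, 11, -15, 35, -4, 11, -9] -> [-31, 10, -16, 34, -5, 10, -10] -> [31, -10, 16, -34, 5, -10, 10] -> [26, -15, 11, -39, 0, -15, 5] -> [5, -15, 0, -39, 11, -15, 26]
  [1, -48, 24, 30, 35, 47, 44, -45, 28] -> [0, -49, 23, 29, 34, 46, 43, -46, 27] -> [0, 49, -23, -29, -34, -46, -43, 46, -27] -> [-5, 44, -28, -34, -39, -51, -48, 41, -32] -> [-32, 41, -48, -51, -39, -34, -28, 44, -5]
  [-25, -43, 42, -14, -34] -> [-26, -44, 41, -15, -35] -> [26, 44, -41, 15, 35] -> [21, 39, -46, 10, 30] -> [30, 10, -46, 39, 21]
  [41, -22, -28, 44, 34, 45, 36] -> [40, -23, -29, 43, 33, 44, 35] -> [-40, 23, 29, -43, -33, -44, -35] -> [-45, 18, 24, -48, -38, -49, -40] -> [-40, -49, -38, -48, 24, 18, -45]
  [-26, -45, 40, -25, -42, 18] -> [-27, -46, 39, -26, -43, 17] -> [27, 46, -39, 26, 43, -17] -> [22, 41, -44, 21, 38, -22] -> [-22, 38, 21, -44, 41, 22]
  [-15, 42, -37, -17, -8, -25, -8, 36, -50, -36] -> [-16, 41, -38, -18, -9, -26, -9, 35, -51, -37] -> [16, -41, 38, 18, 9, 26, 9, -35, 51, 37] -> [11, -46, 33, 13, 4, 21, 4, -40, 46, 32] -> [32, 46, -40, 4, 21, 4, 13, 33, -46, 11]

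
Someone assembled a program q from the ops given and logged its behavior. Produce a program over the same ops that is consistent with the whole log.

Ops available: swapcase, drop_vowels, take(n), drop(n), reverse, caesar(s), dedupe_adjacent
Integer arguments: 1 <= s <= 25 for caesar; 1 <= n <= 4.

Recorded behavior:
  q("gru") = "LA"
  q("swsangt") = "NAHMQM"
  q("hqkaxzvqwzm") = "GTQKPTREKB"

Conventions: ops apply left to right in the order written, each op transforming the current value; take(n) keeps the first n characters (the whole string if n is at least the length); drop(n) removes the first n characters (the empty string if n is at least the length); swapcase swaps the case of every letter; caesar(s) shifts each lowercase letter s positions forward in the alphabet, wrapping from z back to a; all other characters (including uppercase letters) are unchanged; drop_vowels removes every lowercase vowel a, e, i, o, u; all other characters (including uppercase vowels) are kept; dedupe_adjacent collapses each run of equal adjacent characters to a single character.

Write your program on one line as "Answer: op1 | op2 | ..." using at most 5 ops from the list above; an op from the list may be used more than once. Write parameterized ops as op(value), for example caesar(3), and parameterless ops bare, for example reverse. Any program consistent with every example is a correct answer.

drop_vowels | caesar(20) | reverse | swapcase

Check, running the answer program on each example:
  "gru" -> "gr" -> "al" -> "la" -> "LA"
  "swsangt" -> "swsngt" -> "mqmhan" -> "nahmqm" -> "NAHMQM"
  "hqkaxzvqwzm" -> "hqkxzvqwzm" -> "bkertpkqtg" -> "gtqkptrekb" -> "GTQKPTREKB"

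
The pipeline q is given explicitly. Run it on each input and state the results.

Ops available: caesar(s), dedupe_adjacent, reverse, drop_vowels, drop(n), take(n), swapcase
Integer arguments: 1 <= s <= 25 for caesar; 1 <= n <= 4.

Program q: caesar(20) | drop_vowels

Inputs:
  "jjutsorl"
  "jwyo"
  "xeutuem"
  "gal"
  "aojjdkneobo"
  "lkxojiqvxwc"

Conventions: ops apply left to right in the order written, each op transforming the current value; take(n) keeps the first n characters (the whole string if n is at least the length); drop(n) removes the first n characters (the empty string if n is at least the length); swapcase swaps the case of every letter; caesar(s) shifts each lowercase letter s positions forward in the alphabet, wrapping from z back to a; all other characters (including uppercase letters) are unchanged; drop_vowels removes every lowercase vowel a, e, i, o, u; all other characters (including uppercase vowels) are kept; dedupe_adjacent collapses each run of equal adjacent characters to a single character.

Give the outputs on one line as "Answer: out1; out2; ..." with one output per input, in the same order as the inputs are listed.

Execution, op by op:
  "jjutsorl" -> "ddonmilf" -> "ddnmlf"
  "jwyo" -> "dqsi" -> "dqs"
  "xeutuem" -> "ryonoyg" -> "rynyg"
  "gal" -> "auf" -> "f"
  "aojjdkneobo" -> "uiddxehyivi" -> "ddxhyv"
  "lkxojiqvxwc" -> "feridckprqw" -> "frdckprqw"

"ddnmlf"; "dqs"; "rynyg"; "f"; "ddxhyv"; "frdckprqw"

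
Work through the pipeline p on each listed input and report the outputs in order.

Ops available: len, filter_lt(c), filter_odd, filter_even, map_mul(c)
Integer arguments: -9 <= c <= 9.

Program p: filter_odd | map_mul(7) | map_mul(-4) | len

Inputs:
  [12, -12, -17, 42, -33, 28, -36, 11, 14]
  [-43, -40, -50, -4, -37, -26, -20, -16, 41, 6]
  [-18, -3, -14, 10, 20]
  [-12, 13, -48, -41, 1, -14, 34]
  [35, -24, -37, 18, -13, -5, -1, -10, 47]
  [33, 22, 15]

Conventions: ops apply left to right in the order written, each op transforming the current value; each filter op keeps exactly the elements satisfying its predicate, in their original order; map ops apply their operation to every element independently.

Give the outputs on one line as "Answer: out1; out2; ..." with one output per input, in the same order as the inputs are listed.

3; 3; 1; 3; 6; 2

Execution, op by op:
  [12, -12, -17, 42, -33, 28, -36, 11, 14] -> [-17, -33, 11] -> [-119, -231, 77] -> [476, 924, -308] -> 3
  [-43, -40, -50, -4, -37, -26, -20, -16, 41, 6] -> [-43, -37, 41] -> [-301, -259, 287] -> [1204, 1036, -1148] -> 3
  [-18, -3, -14, 10, 20] -> [-3] -> [-21] -> [84] -> 1
  [-12, 13, -48, -41, 1, -14, 34] -> [13, -41, 1] -> [91, -287, 7] -> [-364, 1148, -28] -> 3
  [35, -24, -37, 18, -13, -5, -1, -10, 47] -> [35, -37, -13, -5, -1, 47] -> [245, -259, -91, -35, -7, 329] -> [-980, 1036, 364, 140, 28, -1316] -> 6
  [33, 22, 15] -> [33, 15] -> [231, 105] -> [-924, -420] -> 2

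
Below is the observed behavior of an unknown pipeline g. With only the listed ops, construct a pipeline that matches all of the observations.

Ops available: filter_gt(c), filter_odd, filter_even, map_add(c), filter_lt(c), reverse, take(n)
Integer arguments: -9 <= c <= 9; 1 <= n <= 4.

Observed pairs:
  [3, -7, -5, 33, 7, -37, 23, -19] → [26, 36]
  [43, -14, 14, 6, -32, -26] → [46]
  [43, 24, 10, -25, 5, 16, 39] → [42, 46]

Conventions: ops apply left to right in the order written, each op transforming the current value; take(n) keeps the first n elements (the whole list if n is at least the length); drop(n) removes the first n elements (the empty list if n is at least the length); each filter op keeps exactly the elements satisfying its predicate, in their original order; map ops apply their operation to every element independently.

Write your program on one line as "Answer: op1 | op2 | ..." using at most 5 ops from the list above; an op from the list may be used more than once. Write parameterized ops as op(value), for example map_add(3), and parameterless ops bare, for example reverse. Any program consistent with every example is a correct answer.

filter_odd | reverse | filter_gt(9) | map_add(3)

Check, running the answer program on each example:
  [3, -7, -5, 33, 7, -37, 23, -19] -> [3, -7, -5, 33, 7, -37, 23, -19] -> [-19, 23, -37, 7, 33, -5, -7, 3] -> [23, 33] -> [26, 36]
  [43, -14, 14, 6, -32, -26] -> [43] -> [43] -> [43] -> [46]
  [43, 24, 10, -25, 5, 16, 39] -> [43, -25, 5, 39] -> [39, 5, -25, 43] -> [39, 43] -> [42, 46]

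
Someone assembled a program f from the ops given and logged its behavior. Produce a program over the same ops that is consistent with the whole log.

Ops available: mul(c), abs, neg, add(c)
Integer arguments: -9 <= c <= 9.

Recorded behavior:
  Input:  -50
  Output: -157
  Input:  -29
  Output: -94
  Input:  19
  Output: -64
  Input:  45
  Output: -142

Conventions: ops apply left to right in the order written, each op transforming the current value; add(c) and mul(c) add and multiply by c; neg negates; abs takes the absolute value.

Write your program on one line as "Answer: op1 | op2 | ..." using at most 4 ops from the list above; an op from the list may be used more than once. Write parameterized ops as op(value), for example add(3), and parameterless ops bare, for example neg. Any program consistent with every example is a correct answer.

mul(3) | abs | add(7) | neg

Check, running the answer program on each example:
  -50 -> -150 -> 150 -> 157 -> -157
  -29 -> -87 -> 87 -> 94 -> -94
  19 -> 57 -> 57 -> 64 -> -64
  45 -> 135 -> 135 -> 142 -> -142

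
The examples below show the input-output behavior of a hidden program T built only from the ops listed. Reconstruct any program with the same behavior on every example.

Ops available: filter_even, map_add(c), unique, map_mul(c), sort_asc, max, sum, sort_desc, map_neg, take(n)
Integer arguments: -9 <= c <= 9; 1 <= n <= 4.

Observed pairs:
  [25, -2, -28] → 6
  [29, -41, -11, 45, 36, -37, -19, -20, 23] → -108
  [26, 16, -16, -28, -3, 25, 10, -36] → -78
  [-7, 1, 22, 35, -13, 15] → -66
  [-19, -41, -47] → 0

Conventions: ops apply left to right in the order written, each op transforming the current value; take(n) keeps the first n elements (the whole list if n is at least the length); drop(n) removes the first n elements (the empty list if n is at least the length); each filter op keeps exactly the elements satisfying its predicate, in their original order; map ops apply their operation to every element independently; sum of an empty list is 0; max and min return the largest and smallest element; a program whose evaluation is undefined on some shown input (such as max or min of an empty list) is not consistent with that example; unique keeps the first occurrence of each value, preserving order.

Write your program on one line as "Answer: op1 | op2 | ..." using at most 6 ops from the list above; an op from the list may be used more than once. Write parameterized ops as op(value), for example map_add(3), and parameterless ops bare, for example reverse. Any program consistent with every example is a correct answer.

filter_even | map_mul(-3) | sort_asc | take(1) | sum

Check, running the answer program on each example:
  [25, -2, -28] -> [-2, -28] -> [6, 84] -> [6, 84] -> [6] -> 6
  [29, -41, -11, 45, 36, -37, -19, -20, 23] -> [36, -20] -> [-108, 60] -> [-108, 60] -> [-108] -> -108
  [26, 16, -16, -28, -3, 25, 10, -36] -> [26, 16, -16, -28, 10, -36] -> [-78, -48, 48, 84, -30, 108] -> [-78, -48, -30, 48, 84, 108] -> [-78] -> -78
  [-7, 1, 22, 35, -13, 15] -> [22] -> [-66] -> [-66] -> [-66] -> -66
  [-19, -41, -47] -> [] -> [] -> [] -> [] -> 0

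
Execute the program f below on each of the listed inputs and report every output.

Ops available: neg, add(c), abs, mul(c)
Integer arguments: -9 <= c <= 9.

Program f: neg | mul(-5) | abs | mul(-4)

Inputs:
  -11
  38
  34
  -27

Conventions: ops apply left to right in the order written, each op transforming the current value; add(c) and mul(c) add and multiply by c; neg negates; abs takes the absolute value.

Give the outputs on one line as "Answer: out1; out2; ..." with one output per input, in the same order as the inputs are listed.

-220; -760; -680; -540

Execution, op by op:
  -11 -> 11 -> -55 -> 55 -> -220
  38 -> -38 -> 190 -> 190 -> -760
  34 -> -34 -> 170 -> 170 -> -680
  -27 -> 27 -> -135 -> 135 -> -540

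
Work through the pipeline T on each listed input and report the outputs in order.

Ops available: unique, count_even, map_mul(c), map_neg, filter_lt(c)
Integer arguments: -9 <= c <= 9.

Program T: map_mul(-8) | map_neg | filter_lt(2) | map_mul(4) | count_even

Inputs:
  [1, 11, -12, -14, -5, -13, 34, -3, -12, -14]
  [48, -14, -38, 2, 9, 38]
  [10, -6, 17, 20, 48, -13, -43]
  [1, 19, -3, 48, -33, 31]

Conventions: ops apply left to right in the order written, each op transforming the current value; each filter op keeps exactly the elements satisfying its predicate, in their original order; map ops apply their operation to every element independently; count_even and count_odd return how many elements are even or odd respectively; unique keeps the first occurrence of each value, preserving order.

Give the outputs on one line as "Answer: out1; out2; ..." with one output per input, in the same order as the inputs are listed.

7; 2; 3; 2

Execution, op by op:
  [1, 11, -12, -14, -5, -13, 34, -3, -12, -14] -> [-8, -88, 96, 112, 40, 104, -272, 24, 96, 112] -> [8, 88, -96, -112, -40, -104, 272, -24, -96, -112] -> [-96, -112, -40, -104, -24, -96, -112] -> [-384, -448, -160, -416, -96, -384, -448] -> 7
  [48, -14, -38, 2, 9, 38] -> [-384, 112, 304, -16, -72, -304] -> [384, -112, -304, 16, 72, 304] -> [-112, -304] -> [-448, -1216] -> 2
  [10, -6, 17, 20, 48, -13, -43] -> [-80, 48, -136, -160, -384, 104, 344] -> [80, -48, 136, 160, 384, -104, -344] -> [-48, -104, -344] -> [-192, -416, -1376] -> 3
  [1, 19, -3, 48, -33, 31] -> [-8, -152, 24, -384, 264, -248] -> [8, 152, -24, 384, -264, 248] -> [-24, -264] -> [-96, -1056] -> 2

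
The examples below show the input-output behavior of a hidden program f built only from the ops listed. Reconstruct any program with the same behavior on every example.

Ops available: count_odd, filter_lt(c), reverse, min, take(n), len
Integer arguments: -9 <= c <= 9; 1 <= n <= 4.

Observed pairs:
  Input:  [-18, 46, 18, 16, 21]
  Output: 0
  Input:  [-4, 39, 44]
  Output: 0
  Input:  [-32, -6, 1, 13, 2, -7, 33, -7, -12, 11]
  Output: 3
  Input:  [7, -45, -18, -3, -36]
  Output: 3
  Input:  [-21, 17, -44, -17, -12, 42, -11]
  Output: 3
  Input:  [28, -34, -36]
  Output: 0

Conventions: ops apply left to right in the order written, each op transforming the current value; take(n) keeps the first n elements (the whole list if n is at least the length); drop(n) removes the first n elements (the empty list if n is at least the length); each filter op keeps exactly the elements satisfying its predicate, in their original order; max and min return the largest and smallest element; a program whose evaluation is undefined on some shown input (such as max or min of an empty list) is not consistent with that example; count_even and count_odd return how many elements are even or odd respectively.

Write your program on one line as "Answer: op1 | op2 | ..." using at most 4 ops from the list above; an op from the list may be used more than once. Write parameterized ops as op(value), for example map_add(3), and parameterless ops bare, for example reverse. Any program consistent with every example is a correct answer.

filter_lt(9) | reverse | count_odd

Check, running the answer program on each example:
  [-18, 46, 18, 16, 21] -> [-18] -> [-18] -> 0
  [-4, 39, 44] -> [-4] -> [-4] -> 0
  [-32, -6, 1, 13, 2, -7, 33, -7, -12, 11] -> [-32, -6, 1, 2, -7, -7, -12] -> [-12, -7, -7, 2, 1, -6, -32] -> 3
  [7, -45, -18, -3, -36] -> [7, -45, -18, -3, -36] -> [-36, -3, -18, -45, 7] -> 3
  [-21, 17, -44, -17, -12, 42, -11] -> [-21, -44, -17, -12, -11] -> [-11, -12, -17, -44, -21] -> 3
  [28, -34, -36] -> [-34, -36] -> [-36, -34] -> 0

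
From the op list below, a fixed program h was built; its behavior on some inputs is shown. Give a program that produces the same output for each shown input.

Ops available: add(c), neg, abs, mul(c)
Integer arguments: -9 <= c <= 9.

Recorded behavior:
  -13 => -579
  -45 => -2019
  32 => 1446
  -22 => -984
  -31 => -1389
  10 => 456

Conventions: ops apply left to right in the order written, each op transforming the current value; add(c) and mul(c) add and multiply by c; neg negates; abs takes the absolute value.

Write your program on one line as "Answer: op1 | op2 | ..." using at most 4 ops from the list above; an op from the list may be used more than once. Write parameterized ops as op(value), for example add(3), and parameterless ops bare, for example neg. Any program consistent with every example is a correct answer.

neg | mul(9) | mul(-5) | add(6)

Check, running the answer program on each example:
  -13 -> 13 -> 117 -> -585 -> -579
  -45 -> 45 -> 405 -> -2025 -> -2019
  32 -> -32 -> -288 -> 1440 -> 1446
  -22 -> 22 -> 198 -> -990 -> -984
  -31 -> 31 -> 279 -> -1395 -> -1389
  10 -> -10 -> -90 -> 450 -> 456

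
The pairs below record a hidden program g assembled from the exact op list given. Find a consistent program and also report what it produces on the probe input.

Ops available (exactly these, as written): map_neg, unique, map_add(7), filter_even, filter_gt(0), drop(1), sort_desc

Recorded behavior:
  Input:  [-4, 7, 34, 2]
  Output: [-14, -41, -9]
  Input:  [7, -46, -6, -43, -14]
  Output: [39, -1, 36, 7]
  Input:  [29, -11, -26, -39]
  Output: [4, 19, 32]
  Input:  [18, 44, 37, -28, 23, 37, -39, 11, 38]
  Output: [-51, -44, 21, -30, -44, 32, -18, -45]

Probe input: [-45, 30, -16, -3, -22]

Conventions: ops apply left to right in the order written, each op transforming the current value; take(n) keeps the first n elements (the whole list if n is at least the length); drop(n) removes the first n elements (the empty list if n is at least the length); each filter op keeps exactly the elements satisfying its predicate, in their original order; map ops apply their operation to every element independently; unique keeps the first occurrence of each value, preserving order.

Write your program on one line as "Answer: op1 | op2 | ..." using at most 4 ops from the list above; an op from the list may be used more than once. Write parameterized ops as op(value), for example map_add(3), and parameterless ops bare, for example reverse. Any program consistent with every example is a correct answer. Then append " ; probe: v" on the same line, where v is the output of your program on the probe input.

map_add(7) | drop(1) | map_neg ; probe: [-37, 9, -4, 15]

Check, running the answer program on each example:
  [-4, 7, 34, 2] -> [3, 14, 41, 9] -> [14, 41, 9] -> [-14, -41, -9]
  [7, -46, -6, -43, -14] -> [14, -39, 1, -36, -7] -> [-39, 1, -36, -7] -> [39, -1, 36, 7]
  [29, -11, -26, -39] -> [36, -4, -19, -32] -> [-4, -19, -32] -> [4, 19, 32]
  [18, 44, 37, -28, 23, 37, -39, 11, 38] -> [25, 51, 44, -21, 30, 44, -32, 18, 45] -> [51, 44, -21, 30, 44, -32, 18, 45] -> [-51, -44, 21, -30, -44, 32, -18, -45]
  probe: [-45, 30, -16, -3, -22] -> [-38, 37, -9, 4, -15] -> [37, -9, 4, -15] -> [-37, 9, -4, 15]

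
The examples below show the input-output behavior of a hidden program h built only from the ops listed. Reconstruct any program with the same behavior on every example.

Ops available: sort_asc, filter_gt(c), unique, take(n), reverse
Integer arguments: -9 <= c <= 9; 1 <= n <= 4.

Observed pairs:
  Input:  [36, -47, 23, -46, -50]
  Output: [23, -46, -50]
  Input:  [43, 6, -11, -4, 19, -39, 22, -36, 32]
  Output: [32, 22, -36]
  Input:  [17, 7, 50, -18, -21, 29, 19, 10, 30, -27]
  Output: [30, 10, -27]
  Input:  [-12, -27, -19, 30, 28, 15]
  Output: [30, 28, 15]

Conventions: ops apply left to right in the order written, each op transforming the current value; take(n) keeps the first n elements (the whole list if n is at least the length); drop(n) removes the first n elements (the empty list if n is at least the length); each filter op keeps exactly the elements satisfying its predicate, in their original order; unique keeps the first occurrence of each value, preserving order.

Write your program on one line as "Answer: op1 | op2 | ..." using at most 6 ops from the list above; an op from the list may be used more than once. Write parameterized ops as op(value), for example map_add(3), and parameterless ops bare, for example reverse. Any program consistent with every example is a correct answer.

reverse | take(3) | reverse | sort_asc | reverse

Check, running the answer program on each example:
  [36, -47, 23, -46, -50] -> [-50, -46, 23, -47, 36] -> [-50, -46, 23] -> [23, -46, -50] -> [-50, -46, 23] -> [23, -46, -50]
  [43, 6, -11, -4, 19, -39, 22, -36, 32] -> [32, -36, 22, -39, 19, -4, -11, 6, 43] -> [32, -36, 22] -> [22, -36, 32] -> [-36, 22, 32] -> [32, 22, -36]
  [17, 7, 50, -18, -21, 29, 19, 10, 30, -27] -> [-27, 30, 10, 19, 29, -21, -18, 50, 7, 17] -> [-27, 30, 10] -> [10, 30, -27] -> [-27, 10, 30] -> [30, 10, -27]
  [-12, -27, -19, 30, 28, 15] -> [15, 28, 30, -19, -27, -12] -> [15, 28, 30] -> [30, 28, 15] -> [15, 28, 30] -> [30, 28, 15]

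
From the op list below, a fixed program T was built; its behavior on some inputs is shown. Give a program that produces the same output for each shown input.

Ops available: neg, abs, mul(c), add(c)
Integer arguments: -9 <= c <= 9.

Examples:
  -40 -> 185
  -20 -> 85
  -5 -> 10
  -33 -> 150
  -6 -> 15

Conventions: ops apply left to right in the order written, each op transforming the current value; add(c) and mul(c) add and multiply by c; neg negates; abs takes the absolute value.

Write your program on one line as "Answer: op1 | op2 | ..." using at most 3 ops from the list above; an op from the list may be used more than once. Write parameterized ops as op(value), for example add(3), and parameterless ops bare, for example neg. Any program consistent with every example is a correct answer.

abs | add(-3) | mul(5)

Check, running the answer program on each example:
  -40 -> 40 -> 37 -> 185
  -20 -> 20 -> 17 -> 85
  -5 -> 5 -> 2 -> 10
  -33 -> 33 -> 30 -> 150
  -6 -> 6 -> 3 -> 15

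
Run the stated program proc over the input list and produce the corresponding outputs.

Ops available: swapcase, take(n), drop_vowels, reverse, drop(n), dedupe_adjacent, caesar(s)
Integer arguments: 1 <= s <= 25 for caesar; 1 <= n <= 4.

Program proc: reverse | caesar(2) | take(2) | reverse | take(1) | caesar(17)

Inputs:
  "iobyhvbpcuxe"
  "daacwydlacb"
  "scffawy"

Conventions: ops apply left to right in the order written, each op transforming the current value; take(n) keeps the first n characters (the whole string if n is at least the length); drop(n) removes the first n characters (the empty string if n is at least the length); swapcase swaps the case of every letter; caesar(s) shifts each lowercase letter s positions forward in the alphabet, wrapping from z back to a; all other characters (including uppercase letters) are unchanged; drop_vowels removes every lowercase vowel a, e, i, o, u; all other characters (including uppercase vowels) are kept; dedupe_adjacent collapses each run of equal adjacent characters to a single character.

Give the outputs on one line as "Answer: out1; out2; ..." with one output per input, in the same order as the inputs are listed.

Execution, op by op:
  "iobyhvbpcuxe" -> "exucpbvhyboi" -> "gzwerdxjadqk" -> "gz" -> "zg" -> "z" -> "q"
  "daacwydlacb" -> "bcaldywcaad" -> "decnfayeccf" -> "de" -> "ed" -> "e" -> "v"
  "scffawy" -> "ywaffcs" -> "aychheu" -> "ay" -> "ya" -> "y" -> "p"

"q"; "v"; "p"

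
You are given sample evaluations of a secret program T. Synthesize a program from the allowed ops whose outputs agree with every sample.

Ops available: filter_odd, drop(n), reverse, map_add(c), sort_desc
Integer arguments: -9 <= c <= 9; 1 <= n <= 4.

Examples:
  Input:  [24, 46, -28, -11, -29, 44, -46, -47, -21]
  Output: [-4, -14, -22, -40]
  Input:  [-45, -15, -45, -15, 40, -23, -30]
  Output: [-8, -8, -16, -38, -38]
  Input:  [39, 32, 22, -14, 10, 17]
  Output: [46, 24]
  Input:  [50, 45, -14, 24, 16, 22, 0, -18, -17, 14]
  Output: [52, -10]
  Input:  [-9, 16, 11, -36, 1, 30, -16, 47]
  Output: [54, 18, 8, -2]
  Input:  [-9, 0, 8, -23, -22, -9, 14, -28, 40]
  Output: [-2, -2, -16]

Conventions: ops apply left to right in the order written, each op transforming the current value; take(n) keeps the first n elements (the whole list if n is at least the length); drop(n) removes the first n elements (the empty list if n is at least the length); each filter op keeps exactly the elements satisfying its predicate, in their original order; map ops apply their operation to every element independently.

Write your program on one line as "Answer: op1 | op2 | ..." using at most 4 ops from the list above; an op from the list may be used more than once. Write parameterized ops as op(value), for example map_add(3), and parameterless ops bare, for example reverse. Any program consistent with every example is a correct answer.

filter_odd | sort_desc | map_add(7)

Check, running the answer program on each example:
  [24, 46, -28, -11, -29, 44, -46, -47, -21] -> [-11, -29, -47, -21] -> [-11, -21, -29, -47] -> [-4, -14, -22, -40]
  [-45, -15, -45, -15, 40, -23, -30] -> [-45, -15, -45, -15, -23] -> [-15, -15, -23, -45, -45] -> [-8, -8, -16, -38, -38]
  [39, 32, 22, -14, 10, 17] -> [39, 17] -> [39, 17] -> [46, 24]
  [50, 45, -14, 24, 16, 22, 0, -18, -17, 14] -> [45, -17] -> [45, -17] -> [52, -10]
  [-9, 16, 11, -36, 1, 30, -16, 47] -> [-9, 11, 1, 47] -> [47, 11, 1, -9] -> [54, 18, 8, -2]
  [-9, 0, 8, -23, -22, -9, 14, -28, 40] -> [-9, -23, -9] -> [-9, -9, -23] -> [-2, -2, -16]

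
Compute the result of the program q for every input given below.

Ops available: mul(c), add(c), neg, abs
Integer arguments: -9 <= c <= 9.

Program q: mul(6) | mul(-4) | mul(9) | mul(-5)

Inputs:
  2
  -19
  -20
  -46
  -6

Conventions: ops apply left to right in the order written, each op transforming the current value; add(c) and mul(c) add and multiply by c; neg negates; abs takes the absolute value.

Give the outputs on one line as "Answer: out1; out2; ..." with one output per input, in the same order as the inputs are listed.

2160; -20520; -21600; -49680; -6480

Execution, op by op:
  2 -> 12 -> -48 -> -432 -> 2160
  -19 -> -114 -> 456 -> 4104 -> -20520
  -20 -> -120 -> 480 -> 4320 -> -21600
  -46 -> -276 -> 1104 -> 9936 -> -49680
  -6 -> -36 -> 144 -> 1296 -> -6480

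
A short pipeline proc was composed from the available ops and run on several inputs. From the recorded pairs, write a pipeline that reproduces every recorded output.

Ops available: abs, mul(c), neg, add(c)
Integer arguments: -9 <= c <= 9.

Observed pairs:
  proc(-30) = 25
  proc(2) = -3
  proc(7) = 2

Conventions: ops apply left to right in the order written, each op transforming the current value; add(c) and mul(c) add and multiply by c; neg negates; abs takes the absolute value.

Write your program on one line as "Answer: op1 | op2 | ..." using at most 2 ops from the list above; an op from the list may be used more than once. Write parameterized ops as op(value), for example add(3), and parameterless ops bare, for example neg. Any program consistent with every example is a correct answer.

abs | add(-5)

Check, running the answer program on each example:
  -30 -> 30 -> 25
  2 -> 2 -> -3
  7 -> 7 -> 2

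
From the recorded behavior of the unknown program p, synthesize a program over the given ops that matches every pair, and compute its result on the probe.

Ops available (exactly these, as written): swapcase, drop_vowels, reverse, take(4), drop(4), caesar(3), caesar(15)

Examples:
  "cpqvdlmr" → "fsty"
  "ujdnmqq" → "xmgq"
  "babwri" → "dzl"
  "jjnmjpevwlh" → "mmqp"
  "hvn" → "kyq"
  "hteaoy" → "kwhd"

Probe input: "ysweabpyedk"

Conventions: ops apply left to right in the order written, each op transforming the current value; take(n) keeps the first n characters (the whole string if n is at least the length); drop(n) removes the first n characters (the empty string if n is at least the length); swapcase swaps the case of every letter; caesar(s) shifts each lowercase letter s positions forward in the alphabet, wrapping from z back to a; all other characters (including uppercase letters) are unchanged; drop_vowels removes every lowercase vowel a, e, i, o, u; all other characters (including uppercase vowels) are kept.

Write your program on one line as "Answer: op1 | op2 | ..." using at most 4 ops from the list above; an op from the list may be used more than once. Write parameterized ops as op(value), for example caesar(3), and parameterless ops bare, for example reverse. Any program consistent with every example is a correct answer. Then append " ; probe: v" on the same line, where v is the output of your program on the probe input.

caesar(3) | drop_vowels | take(4) ; probe: "bvzh"

Check, running the answer program on each example:
  "cpqvdlmr" -> "fstygopu" -> "fstygp" -> "fsty"
  "ujdnmqq" -> "xmgqptt" -> "xmgqptt" -> "xmgq"
  "babwri" -> "edezul" -> "dzl" -> "dzl"
  "jjnmjpevwlh" -> "mmqpmshyzok" -> "mmqpmshyzk" -> "mmqp"
  "hvn" -> "kyq" -> "kyq" -> "kyq"
  "hteaoy" -> "kwhdrb" -> "kwhdrb" -> "kwhd"
  probe: "ysweabpyedk" -> "bvzhdesbhgn" -> "bvzhdsbhgn" -> "bvzh"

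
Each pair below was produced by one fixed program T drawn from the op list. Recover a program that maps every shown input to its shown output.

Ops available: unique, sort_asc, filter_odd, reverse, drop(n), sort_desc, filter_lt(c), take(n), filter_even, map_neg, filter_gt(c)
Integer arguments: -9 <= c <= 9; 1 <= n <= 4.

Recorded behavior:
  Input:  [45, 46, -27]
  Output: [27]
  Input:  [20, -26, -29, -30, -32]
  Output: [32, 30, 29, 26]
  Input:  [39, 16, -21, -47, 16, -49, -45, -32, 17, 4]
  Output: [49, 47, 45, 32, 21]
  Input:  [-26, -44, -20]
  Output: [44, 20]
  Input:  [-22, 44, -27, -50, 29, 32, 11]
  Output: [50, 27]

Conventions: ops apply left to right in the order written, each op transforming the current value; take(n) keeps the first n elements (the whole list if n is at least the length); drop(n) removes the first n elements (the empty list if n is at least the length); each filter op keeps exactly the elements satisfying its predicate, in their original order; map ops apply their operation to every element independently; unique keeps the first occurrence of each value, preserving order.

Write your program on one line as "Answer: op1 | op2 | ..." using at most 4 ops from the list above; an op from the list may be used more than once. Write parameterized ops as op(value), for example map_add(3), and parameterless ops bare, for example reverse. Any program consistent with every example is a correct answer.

drop(1) | sort_asc | map_neg | filter_gt(7)

Check, running the answer program on each example:
  [45, 46, -27] -> [46, -27] -> [-27, 46] -> [27, -46] -> [27]
  [20, -26, -29, -30, -32] -> [-26, -29, -30, -32] -> [-32, -30, -29, -26] -> [32, 30, 29, 26] -> [32, 30, 29, 26]
  [39, 16, -21, -47, 16, -49, -45, -32, 17, 4] -> [16, -21, -47, 16, -49, -45, -32, 17, 4] -> [-49, -47, -45, -32, -21, 4, 16, 16, 17] -> [49, 47, 45, 32, 21, -4, -16, -16, -17] -> [49, 47, 45, 32, 21]
  [-26, -44, -20] -> [-44, -20] -> [-44, -20] -> [44, 20] -> [44, 20]
  [-22, 44, -27, -50, 29, 32, 11] -> [44, -27, -50, 29, 32, 11] -> [-50, -27, 11, 29, 32, 44] -> [50, 27, -11, -29, -32, -44] -> [50, 27]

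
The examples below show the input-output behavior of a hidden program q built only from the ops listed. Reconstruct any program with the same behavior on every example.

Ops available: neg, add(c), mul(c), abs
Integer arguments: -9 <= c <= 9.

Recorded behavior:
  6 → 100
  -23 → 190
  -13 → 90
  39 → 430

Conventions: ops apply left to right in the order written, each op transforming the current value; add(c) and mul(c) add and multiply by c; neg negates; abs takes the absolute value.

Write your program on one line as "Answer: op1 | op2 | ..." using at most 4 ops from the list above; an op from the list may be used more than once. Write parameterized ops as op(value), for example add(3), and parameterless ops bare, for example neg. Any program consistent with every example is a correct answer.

mul(-2) | add(-8) | mul(5) | abs

Check, running the answer program on each example:
  6 -> -12 -> -20 -> -100 -> 100
  -23 -> 46 -> 38 -> 190 -> 190
  -13 -> 26 -> 18 -> 90 -> 90
  39 -> -78 -> -86 -> -430 -> 430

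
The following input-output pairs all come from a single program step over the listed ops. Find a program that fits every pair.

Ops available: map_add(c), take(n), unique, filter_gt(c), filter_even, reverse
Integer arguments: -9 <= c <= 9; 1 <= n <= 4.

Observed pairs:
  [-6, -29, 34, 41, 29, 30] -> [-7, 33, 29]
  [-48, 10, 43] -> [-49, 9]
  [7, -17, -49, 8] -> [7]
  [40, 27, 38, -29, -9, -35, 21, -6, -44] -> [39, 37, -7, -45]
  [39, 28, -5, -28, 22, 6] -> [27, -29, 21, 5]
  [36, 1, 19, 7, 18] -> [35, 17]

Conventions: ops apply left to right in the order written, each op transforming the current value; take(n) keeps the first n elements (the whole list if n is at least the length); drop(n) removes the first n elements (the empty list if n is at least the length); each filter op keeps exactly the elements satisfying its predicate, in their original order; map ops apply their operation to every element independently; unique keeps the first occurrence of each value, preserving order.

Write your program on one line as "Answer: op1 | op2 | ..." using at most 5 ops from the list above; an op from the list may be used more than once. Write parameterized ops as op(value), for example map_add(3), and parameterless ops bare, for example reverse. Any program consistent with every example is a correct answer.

reverse | filter_even | reverse | map_add(-1)

Check, running the answer program on each example:
  [-6, -29, 34, 41, 29, 30] -> [30, 29, 41, 34, -29, -6] -> [30, 34, -6] -> [-6, 34, 30] -> [-7, 33, 29]
  [-48, 10, 43] -> [43, 10, -48] -> [10, -48] -> [-48, 10] -> [-49, 9]
  [7, -17, -49, 8] -> [8, -49, -17, 7] -> [8] -> [8] -> [7]
  [40, 27, 38, -29, -9, -35, 21, -6, -44] -> [-44, -6, 21, -35, -9, -29, 38, 27, 40] -> [-44, -6, 38, 40] -> [40, 38, -6, -44] -> [39, 37, -7, -45]
  [39, 28, -5, -28, 22, 6] -> [6, 22, -28, -5, 28, 39] -> [6, 22, -28, 28] -> [28, -28, 22, 6] -> [27, -29, 21, 5]
  [36, 1, 19, 7, 18] -> [18, 7, 19, 1, 36] -> [18, 36] -> [36, 18] -> [35, 17]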